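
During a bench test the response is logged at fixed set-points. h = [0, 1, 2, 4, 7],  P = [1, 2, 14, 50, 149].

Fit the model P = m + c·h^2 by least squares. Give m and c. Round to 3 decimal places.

m = 0.762, c = 3.031

Entries of XᵀX: Σ1 = 5, Σh^2 = 70, Σh^2·h^2 = 2674.
Right-hand side: ΣP = 216, Σh^2·P = 8159.
det = 5·2674 − 70² = 8470.
m = (216·2674 − 70·8159)/8470 = 461/605; c = (5·8159 − 70·216)/8470 = 5135/1694.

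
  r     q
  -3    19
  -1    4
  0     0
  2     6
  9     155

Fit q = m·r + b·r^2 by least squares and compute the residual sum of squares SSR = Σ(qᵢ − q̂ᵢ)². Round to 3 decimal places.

SSR = 2.912

Entries of XᵀX: Σr·r = 95, Σr·r^2 = 709, Σr^2·r^2 = 6659.
For Xᵀq: Σr·q = 1346, Σr^2·q = 12754.
Eliminating b: 6659·(row 1) − 709·(row 2) gives 129924·m = 6659·1346 − 709·12754 = -79572, so m = -6631/10827.
Then b = (12754 − 709·(-6631/10827))/6659 = 21443/10827.
Residuals: -2389/3609, 5078/3609, 0, -2516/3609, 109/1203; SSR = 10510/3609.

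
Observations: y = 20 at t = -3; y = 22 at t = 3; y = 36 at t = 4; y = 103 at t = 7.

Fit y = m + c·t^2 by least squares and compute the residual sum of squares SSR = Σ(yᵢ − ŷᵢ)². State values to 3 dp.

SSR = 2.308

With design matrix M, MᵀM = [[4, 83]; [83, 2819]] and Mᵀy = [181, 6001]ᵀ.
det = 4·2819 − 83² = 4387.
m = (181·2819 − 83·6001)/4387 = 12156/4387; c = (4·6001 − 83·181)/4387 = 8981/4387.
Residuals: -5245/4387, 3529/4387, 2080/4387, -364/4387; SSR = 10126/4387.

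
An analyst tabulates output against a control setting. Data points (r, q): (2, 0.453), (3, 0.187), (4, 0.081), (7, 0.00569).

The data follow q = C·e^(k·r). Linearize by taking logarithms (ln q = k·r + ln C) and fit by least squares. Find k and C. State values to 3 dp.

Taking logs, ln q = k·r + ln C, so regress ln q on r.
Σr = 16.0000, Σ(r)² = 78.0000, Σln q = -10.1509, Σr·ln q = -52.8502.
Equations: 78.0000·k + 16.0000·ln C = -52.8502;  16.0000·k + 4·ln C = -10.1509.
Solving (det = 56.0000): k = -0.87477, ln C = 0.96136, so C = exp(0.96136) = 2.61525.

k = -0.875, C = 2.615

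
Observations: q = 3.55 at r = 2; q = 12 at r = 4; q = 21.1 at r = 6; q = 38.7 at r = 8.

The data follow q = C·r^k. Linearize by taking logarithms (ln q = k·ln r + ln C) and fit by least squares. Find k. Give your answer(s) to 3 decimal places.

Linearized form: ln q = k·ln r + ln C. From the 4 transformed points,
Sums: Σln r = 5.9506, Σ(ln r)² = 9.9367, Σln q = 10.4570, Σln r·ln q = 17.3887.
Normal system: [[9.9367, 5.9506]; [5.9506, 4]]·[k, ln C]ᵀ = [17.3887, 10.4570]ᵀ.
Δ = 9.9367·4 − (5.9506)² = 4.3368; k = (17.3887·4 − 5.9506·10.4570)/4.3368 = 1.68994, ln C = (9.9367·10.4570 − 5.9506·17.3887)/4.3368 = 0.10019.

k = 1.690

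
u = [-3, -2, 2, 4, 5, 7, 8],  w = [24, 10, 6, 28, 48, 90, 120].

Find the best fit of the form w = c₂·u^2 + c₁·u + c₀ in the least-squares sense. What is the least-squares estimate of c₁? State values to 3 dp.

The normal system XᵀX·[c₂, c₁, c₀]ᵀ = Xᵀw is [[7491, 1017, 171]; [1017, 171, 21]; [171, 21, 7]]·[c₂, c₁, c₀]ᵀ = [14018, 1862, 326]ᵀ.
Solving the 3×3 system (Gaussian elimination) gives c₂ = 10127/5049, c₁ = -17797/15147, c₀ = 5548/5049.

c₁ = -1.175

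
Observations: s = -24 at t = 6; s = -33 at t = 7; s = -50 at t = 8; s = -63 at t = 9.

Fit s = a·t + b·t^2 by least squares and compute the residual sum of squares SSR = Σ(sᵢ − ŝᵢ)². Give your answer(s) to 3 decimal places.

Normal-equation sums: Σt·t = 230, Σt·t^2 = 1800, Σt^2·t^2 = 14354.
For Aᵀs: Σt·s = -1342, Σt^2·s = -10784.
So AᵀA·[a, b]ᵀ = Aᵀs: [[230, 1800]; [1800, 14354]]·[a, b]ᵀ = [-1342, -10784]ᵀ.
Determinant 230·14354 − 1800² = 61420.
a = ((-1342)·14354 − 1800·(-10784))/61420 = 37033/15355; b = (230·(-10784) − 1800·(-1342))/61420 = -3236/3071.
Residuals: -8238/15355, 26874/15355, -28494/15355, 9918/15355; SSR = 110736/15355.

SSR = 7.212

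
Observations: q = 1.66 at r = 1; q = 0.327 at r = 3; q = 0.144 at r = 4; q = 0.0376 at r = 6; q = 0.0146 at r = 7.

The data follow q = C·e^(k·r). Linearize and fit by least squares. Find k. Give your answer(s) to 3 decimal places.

With ln qᵢ as the transformed response and rᵢ as the regressor:
Σr = 21.0000, Σ(r)² = 111.0000, Σln q = -10.0564, Σr·ln q = -59.8700.
Equations: 111.0000·k + 21.0000·ln C = -59.8700;  21.0000·k + 5·ln C = -10.0564.
Δ = 111.0000·5 − (21.0000)² = 114.0000; k = (-59.8700·5 − 21.0000·-10.0564)/114.0000 = -0.77338, ln C = (111.0000·-10.0564 − 21.0000·-59.8700)/114.0000 = 1.23692.

k = -0.773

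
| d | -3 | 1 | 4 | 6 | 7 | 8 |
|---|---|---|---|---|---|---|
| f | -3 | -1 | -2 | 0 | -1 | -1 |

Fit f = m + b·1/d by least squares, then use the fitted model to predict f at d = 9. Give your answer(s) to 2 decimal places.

f̂ = -1.46

Compute the Gram sums: Σ1 = 6, Σ1/d = 227/168, Σ1/d·1/d = 34925/28224.
For Aᵀf: Σf = -8, Σ1/d·f = -43/56.
AᵀA·[m, b]ᵀ = Aᵀf becomes [[6, 227/168]; [227/168, 34925/28224]]·[m, b]ᵀ = [-8, -43/56]ᵀ.
det = 6·(34925/28224) − (227/168)² = 158021/28224.
m = ((-8)·(34925/28224) − (227/168)·(-43/56))/(158021/28224) = -250117/158021; b = (6·(-43/56) − (227/168)·(-8))/(158021/28224) = 175056/158021.
At d = 9: f̂ = (-250117/158021)·(1) + (175056/158021)·(1/9) = -691999/474063.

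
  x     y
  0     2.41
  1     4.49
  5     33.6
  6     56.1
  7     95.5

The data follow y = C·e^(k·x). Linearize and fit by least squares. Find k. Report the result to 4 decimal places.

Taking logs, ln y = k·x + ln C, so regress ln y on x.
Σx = 19.0000, Σ(x)² = 111.0000, Σln y = 14.4823, Σx·ln y = 75.1512.
Normal system: [[111.0000, 19.0000]; [19.0000, 5]]·[k, ln C]ᵀ = [75.1512, 14.4823]ᵀ.
Solving (det = 194.0000): k = 0.51852, ln C = 0.92608.

k = 0.5185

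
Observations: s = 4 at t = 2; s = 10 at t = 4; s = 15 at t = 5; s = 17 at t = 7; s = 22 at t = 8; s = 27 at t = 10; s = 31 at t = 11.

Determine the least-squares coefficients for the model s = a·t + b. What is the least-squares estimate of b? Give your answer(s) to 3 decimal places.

Entries of MᵀM: Σt·t = 379, Σt = 47, Σ1 = 7.
And Σt·s = 1029, Σs = 126.
MᵀM·[a, b]ᵀ = Mᵀs becomes [[379, 47]; [47, 7]]·[a, b]ᵀ = [1029, 126]ᵀ.
det = 379·7 − 47² = 444.
a = (1029·7 − 47·126)/444 = 427/148; b = (379·126 − 47·1029)/444 = -203/148.

b = -1.372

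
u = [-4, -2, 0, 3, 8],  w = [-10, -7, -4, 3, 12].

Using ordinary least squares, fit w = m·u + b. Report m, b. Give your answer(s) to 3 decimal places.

m = 1.875, b = -3.075

From the data, Σu·u = 93, Σu = 5, Σ1 = 5.
For Xᵀw: Σu·w = 159, Σw = -6.
So XᵀX·[m, b]ᵀ = Xᵀw: [[93, 5]; [5, 5]]·[m, b]ᵀ = [159, -6]ᵀ.
Δ = 93·5 − 5² = 440.
m = (159·5 − 5·(-6))/440 = 15/8; b = (93·(-6) − 5·159)/440 = -123/40.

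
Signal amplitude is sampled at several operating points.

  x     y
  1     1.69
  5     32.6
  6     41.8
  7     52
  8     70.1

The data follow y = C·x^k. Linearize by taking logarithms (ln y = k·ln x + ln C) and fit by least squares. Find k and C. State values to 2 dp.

k = 1.79, C = 1.71

Linearized form: ln y = k·ln x + ln C. From the 5 transformed points,
XᵀX = [[13.9113, 7.4265]; [7.4265, 5]], rhs = [28.8225, 15.9431]ᵀ  (here Σln x = 7.4265, Σ(ln x)² = 13.9113, Σln y = 15.9431, Σln x·ln y = 28.8225).
Solving (det = 14.4030): k = 1.78505, ln C = 0.53727, so C = exp(0.53727) = 1.71134.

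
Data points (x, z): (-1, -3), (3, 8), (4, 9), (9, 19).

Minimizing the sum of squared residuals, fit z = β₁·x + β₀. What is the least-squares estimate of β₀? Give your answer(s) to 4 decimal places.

Entries of AᵀA: Σx·x = 107, Σx = 15, Σ1 = 4.
Moment sums: Σx·z = 234, Σz = 33.
det = 107·4 − 15² = 203.
β₁ = (234·4 − 15·33)/203 = 63/29; β₀ = (107·33 − 15·234)/203 = 3/29.

β₀ = 0.1034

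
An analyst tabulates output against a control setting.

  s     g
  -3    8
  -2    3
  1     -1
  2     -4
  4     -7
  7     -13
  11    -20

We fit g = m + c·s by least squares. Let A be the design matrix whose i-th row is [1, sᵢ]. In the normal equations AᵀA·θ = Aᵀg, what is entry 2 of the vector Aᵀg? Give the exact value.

-378

Entry 2 ↔ basis s, so (Aᵀg)_{2} = Σᵢ (s)·gᵢ = (-3)·(8) + (-2)·(3) + (1)·(-1) + (2)·(-4) + (4)·(-7) + (7)·(-13) + (11)·(-20) = -378.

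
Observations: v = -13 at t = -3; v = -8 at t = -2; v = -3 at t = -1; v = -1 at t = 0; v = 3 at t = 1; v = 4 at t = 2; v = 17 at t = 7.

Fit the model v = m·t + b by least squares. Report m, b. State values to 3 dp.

m = 2.870, b = -1.783

The normal equations are: 68·m + 4·b = 188;  4·m + 7·b = -1.
(Σt·t = 68, Σt = 4, Σ1 = 7, Σt·v = 188, Σv = -1.)
Δ = 68·7 − 4² = 460.
m = (188·7 − 4·(-1))/460 = 66/23; b = (68·(-1) − 4·188)/460 = -41/23.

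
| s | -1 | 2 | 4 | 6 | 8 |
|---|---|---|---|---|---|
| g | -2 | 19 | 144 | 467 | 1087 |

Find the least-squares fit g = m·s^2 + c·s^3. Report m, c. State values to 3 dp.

Sums needed: Σs^2·s^2 = 5665, Σs^2·s^3 = 41599, Σs^3·s^3 = 312961.
Moment sums: Σs^2·g = 88758, Σs^3·g = 666786.
Δ = 5665·312961 − 41599² = 42447264.
m = (88758·312961 − 41599·666786)/42447264 = 1673401/1768636; c = (5665·666786 − 41599·88758)/42447264 = 3545777/1768636.

m = 0.946, c = 2.005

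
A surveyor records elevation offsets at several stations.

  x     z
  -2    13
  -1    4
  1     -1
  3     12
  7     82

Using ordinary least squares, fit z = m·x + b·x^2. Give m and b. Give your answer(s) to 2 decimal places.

m = -2.28, b = 2.00

Compute the Gram sums: Σx·x = 64, Σx·x^2 = 362, Σx^2·x^2 = 2500.
Moment sums: Σx·z = 579, Σx^2·z = 4181.
Normal equations: [[64, 362]; [362, 2500]]·[m, b]ᵀ = [579, 4181]ᵀ.
det = 64·2500 − 362² = 28956.
m = (579·2500 − 362·4181)/28956 = -33011/14478; b = (64·4181 − 362·579)/28956 = 28993/14478.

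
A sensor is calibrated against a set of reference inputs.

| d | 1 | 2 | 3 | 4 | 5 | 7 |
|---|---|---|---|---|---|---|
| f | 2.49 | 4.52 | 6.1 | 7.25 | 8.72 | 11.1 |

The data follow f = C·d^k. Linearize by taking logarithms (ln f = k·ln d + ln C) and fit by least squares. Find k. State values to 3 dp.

Taking logs, ln f = k·ln d + ln C, so regress ln f on ln d.
Over the data: Σln d = 6.7334, Σ(ln d)² = 9.9861, Σln f = 10.7826, Σln d·ln f = 13.9476.
Normal system: [[9.9861, 6.7334]; [6.7334, 6]]·[k, ln C]ᵀ = [13.9476, 10.7826]ᵀ.
Solving (det = 14.5777): k = 0.76018, ln C = 0.94400.

k = 0.760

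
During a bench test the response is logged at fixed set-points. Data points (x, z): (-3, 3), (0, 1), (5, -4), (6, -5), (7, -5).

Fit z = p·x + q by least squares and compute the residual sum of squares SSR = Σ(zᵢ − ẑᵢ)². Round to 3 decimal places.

SSR = 0.649

The normal system MᵀM·[p, q]ᵀ = Mᵀz is [[119, 15]; [15, 5]]·[p, q]ᵀ = [-94, -10]ᵀ.
Eliminating q: 5·(row 1) − 15·(row 2) gives 370·p = 5·(-94) − 15·(-10) = -320, so p = -32/37.
Then q = ((-10) − 15·(-32/37))/5 = 22/37.
Residuals: -7/37, 15/37, -10/37, -15/37, 17/37; SSR = 24/37.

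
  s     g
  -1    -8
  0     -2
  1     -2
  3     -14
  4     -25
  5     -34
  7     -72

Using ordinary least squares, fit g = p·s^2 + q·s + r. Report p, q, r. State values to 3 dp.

p = -1.641, q = 1.689, r = -3.341

Forming XᵀX = [[3365, 559, 101]; [559, 101, 19]; [101, 19, 7]] and Xᵀg = [-4914, -810, -157]ᵀ gives XᵀX·[p, q, r]ᵀ = Xᵀg.
Solving the 3×3 system (Gaussian elimination) gives p = -12587/7672, q = 12959/7672, r = -1831/548.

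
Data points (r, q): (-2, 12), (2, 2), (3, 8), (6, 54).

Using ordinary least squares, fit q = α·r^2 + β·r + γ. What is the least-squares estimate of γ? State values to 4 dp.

γ = -1.1527

Forming XᵀX = [[1409, 243, 53]; [243, 53, 9]; [53, 9, 4]] and Xᵀq = [2072, 328, 76]ᵀ gives XᵀX·[α, β, γ]ᵀ = Xᵀq.
Inverting the 3×3 Gram matrix, [α, β, γ]ᵀ = [7725/3916, -947/356, -2257/1958]ᵀ.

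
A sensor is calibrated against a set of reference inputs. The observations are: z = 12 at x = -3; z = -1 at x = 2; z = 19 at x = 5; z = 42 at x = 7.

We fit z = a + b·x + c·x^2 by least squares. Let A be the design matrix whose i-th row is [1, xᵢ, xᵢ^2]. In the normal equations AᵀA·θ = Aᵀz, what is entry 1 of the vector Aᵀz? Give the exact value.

Entry 1 ↔ basis 1, so (Aᵀz)_{1} = Σᵢ zᵢ = (1)·(12) + (1)·(-1) + (1)·(19) + (1)·(42) = 72.

72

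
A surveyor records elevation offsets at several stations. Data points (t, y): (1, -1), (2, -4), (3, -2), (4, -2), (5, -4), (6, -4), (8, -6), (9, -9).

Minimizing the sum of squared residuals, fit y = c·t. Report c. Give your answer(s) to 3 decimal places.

c = -0.831

Forming XᵀX = [[236]] and Xᵀy = [-196]ᵀ gives XᵀX·[c]ᵀ = Xᵀy.
Hence c = -196 / 236 ≈ -0.830508.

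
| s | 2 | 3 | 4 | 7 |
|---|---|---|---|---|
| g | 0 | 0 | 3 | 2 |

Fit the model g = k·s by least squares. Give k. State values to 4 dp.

k = 0.3333

The normal equations are: 78·k = 26.
(Σs·s = 78, Σs·g = 26.)
Hence k = 26 / 78 ≈ 0.333333.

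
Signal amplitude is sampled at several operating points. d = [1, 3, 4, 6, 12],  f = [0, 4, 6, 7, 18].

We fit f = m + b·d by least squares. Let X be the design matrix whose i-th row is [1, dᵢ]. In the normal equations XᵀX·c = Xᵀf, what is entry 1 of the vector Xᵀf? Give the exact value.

Entry 1 ↔ basis 1, so (Xᵀf)_{1} = Σᵢ fᵢ = (1)·(0) + (1)·(4) + (1)·(6) + (1)·(7) + (1)·(18) = 35.

35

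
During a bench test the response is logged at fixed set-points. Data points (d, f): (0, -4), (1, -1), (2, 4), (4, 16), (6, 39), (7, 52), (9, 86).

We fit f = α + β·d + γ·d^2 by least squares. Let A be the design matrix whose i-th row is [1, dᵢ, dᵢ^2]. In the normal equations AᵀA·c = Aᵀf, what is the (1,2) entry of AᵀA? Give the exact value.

29

Row 1 ↔ basis 1, column 2 ↔ basis d, so (AᵀA)_{1,2} = Σᵢ d = (1)·(0) + (1)·(1) + (1)·(2) + (1)·(4) + (1)·(6) + (1)·(7) + (1)·(9) = 29.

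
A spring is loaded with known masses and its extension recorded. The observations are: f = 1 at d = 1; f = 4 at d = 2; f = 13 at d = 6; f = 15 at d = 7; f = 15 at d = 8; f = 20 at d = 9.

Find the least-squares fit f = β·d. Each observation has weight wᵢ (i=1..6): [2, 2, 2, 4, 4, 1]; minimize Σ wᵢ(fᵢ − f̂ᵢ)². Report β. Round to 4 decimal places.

β = 2.0390

Normal-equation sums: Σwᵢ·d·d = 615.
Moment sums: Σwᵢ·d·f = 1254.
So AᵀWA·[β]ᵀ = AᵀWf: [[615]]·[β]ᵀ = [1254]ᵀ.
β = 1254/615 = 2.03902.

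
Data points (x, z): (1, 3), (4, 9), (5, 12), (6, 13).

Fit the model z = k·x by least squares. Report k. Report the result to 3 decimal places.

From the data, Σx·x = 78.
For Aᵀz: Σx·z = 177.
So AᵀA·[k]ᵀ = Aᵀz: [[78]]·[k]ᵀ = [177]ᵀ.
Hence k = 177 / 78 ≈ 2.26923.

k = 2.269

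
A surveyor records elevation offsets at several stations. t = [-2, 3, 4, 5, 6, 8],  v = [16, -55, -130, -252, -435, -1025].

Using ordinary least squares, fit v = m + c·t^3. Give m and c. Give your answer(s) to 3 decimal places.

Sums needed: Σ1 = 6, Σt^3 = 936, Σt^3·t^3 = 329314.
Moment sums: Σv = -1881, Σt^3·v = -660193.
Normal equations: [[6, 936]; [936, 329314]]·[m, c]ᵀ = [-1881, -660193]ᵀ.
Eliminating c: 329314·(row 1) − 936·(row 2) gives 1099788·m = 329314·(-1881) − 936·(-660193) = -1498986, so m = -249831/183298.
Then c = ((-660193) − 936·(-249831/183298))/329314 = -366757/183298.

m = -1.363, c = -2.001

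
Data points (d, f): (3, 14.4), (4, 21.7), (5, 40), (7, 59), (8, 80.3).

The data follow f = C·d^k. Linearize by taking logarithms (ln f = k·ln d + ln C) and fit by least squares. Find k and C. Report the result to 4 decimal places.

k = 1.7468, C = 2.1014

Linearized form: ln f = k·ln d + ln C. From the 5 transformed points,
Σln d = 8.1197, Σ(ln d)² = 13.8297, Σln f = 17.8967, Σln d·ln f = 30.1878.
Equations: 13.8297·k + 8.1197·ln C = 30.1878;  8.1197·k + 5·ln C = 17.8967.
Δ = 13.8297·5 − (8.1197)² = 3.2190; k = (30.1878·5 − 8.1197·17.8967)/3.2190 = 1.74683, ln C = (13.8297·17.8967 − 8.1197·30.1878)/3.2190 = 0.74261, so C = exp(0.74261) = 2.10141.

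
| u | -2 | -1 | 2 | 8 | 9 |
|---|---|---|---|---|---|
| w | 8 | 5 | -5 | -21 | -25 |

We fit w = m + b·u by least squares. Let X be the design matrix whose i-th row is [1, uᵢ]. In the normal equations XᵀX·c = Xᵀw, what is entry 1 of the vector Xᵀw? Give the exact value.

Entry 1 ↔ basis 1, so (Xᵀw)_{1} = Σᵢ wᵢ = (1)·(8) + (1)·(5) + (1)·(-5) + (1)·(-21) + (1)·(-25) = -38.

-38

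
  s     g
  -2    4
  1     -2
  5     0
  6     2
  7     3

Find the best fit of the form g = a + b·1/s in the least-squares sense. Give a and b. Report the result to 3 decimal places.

MᵀM·[a, b]ᵀ = Mᵀg reads: 5·a + (106/105)·b = 7;  (106/105)·a + (29507/22050)·b = -68/21.
(Σ1 = 5, Σ1/s = 106/105, Σ1/s·1/s = 29507/22050, Σg = 7, Σ1/s·g = -68/21.)
Eliminating b: (29507/22050)·(row 1) − (106/105)·(row 2) gives (125063/22050)·a = (29507/22050)·7 − (106/105)·(-68/21) = 278629/22050, so a = 278629/125063.
Then b = ((-68/21) − (106/105)·(278629/125063))/(29507/22050) = -512820/125063.

a = 2.228, b = -4.100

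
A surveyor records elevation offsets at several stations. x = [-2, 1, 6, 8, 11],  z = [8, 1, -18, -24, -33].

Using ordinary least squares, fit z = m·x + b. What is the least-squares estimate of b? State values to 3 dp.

From the data, Σx·x = 226, Σx = 24, Σ1 = 5.
Right-hand side: Σx·z = -678, Σz = -66.
Eliminating b: 5·(row 1) − 24·(row 2) gives 554·m = 5·(-678) − 24·(-66) = -1806, so m = -903/277.
Then b = ((-66) − 24·(-903/277))/5 = 678/277.

b = 2.448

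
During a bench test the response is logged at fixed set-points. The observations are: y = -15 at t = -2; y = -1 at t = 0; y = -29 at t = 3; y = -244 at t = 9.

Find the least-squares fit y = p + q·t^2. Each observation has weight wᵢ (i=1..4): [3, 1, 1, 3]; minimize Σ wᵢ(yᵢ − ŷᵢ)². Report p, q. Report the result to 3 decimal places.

p = -2.464, q = -2.982

Forming XᵀWX = [[8, 264]; [264, 19812]] and XᵀWy = [-807, -59733]ᵀ gives XᵀWX·[p, q]ᵀ = XᵀWy.
Determinant 8·19812 − 264² = 88800.
p = ((-807)·19812 − 264·(-59733))/88800 = -18231/7400; q = (8·(-59733) − 264·(-807))/88800 = -5517/1850.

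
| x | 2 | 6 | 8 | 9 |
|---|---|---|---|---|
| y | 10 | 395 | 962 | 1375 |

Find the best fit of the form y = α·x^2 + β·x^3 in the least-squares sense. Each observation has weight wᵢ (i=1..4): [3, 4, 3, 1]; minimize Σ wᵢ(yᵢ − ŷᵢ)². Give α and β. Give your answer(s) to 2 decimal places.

α = -1.07, β = 2.01

Forming MᵀWM = [[24081, 188553]; [188553, 1504689]] and MᵀWy = [353079, 2821527]ᵀ gives MᵀWM·[α, β]ᵀ = MᵀWy.
det = 24081·1504689 − 188553² = 682182000.
α = (353079·1504689 − 188553·2821527)/682182000 = -9053/8422; β = (24081·2821527 − 188553·353079)/682182000 = 16927/8422.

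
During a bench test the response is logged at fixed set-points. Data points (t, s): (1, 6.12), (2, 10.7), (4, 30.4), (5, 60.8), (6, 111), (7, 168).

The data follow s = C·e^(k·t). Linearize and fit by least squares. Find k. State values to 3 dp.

k = 0.564

Taking logs, ln s = k·t + ln C, so regress ln s on t.
Sums: Σt = 25.0000, Σ(t)² = 131.0000, Σln s = 21.5373, Σt·ln s = 104.8727.
Normal system: [[131.0000, 25.0000]; [25.0000, 6]]·[k, ln C]ᵀ = [104.8727, 21.5373]ᵀ.
Δ = 131.0000·6 − (25.0000)² = 161.0000; k = (104.8727·6 − 25.0000·21.5373)/161.0000 = 0.56399, ln C = (131.0000·21.5373 − 25.0000·104.8727)/161.0000 = 1.23958.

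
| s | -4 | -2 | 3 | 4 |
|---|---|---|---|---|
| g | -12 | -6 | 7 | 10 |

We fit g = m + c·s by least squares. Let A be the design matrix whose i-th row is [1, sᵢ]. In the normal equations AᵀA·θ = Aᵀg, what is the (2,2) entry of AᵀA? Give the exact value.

Row 2 ↔ basis s, column 2 ↔ basis s, so (AᵀA)_{2,2} = Σᵢ (s)·(s) = (-4)·(-4) + (-2)·(-2) + (3)·(3) + (4)·(4) = 45.

45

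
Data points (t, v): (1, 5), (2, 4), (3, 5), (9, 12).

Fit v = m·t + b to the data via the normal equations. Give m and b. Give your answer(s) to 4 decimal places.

With design matrix M, MᵀM = [[95, 15]; [15, 4]] and Mᵀv = [136, 26]ᵀ.
Eliminating b: 4·(row 1) − 15·(row 2) gives 155·m = 4·136 − 15·26 = 154, so m = 154/155.
Then b = (26 − 15·(154/155))/4 = 86/31.

m = 0.9935, b = 2.7742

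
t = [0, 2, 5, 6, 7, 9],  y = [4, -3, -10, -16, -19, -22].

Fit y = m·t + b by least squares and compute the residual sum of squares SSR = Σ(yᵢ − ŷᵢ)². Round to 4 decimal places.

From the data, Σt·t = 195, Σt = 29, Σ1 = 6.
Moment sums: Σt·y = -483, Σy = -66.
Eliminating b: 6·(row 1) − 29·(row 2) gives 329·m = 6·(-483) − 29·(-66) = -984, so m = -984/329.
Then b = ((-66) − 29·(-984/329))/6 = 1137/329.
Residuals: 179/329, -156/329, 493/329, -71/47, -500/329, 481/329; SSR = 3124/329.

SSR = 9.4954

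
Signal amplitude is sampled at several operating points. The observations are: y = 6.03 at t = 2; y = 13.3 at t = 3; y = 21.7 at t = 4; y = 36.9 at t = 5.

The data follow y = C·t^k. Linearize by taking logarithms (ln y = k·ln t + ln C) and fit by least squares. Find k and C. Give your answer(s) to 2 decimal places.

k = 1.94, C = 1.56

With ln yᵢ as the transformed response and ln tᵢ as the regressor:
Σln t = 4.7875, Σ(ln t)² = 6.1995, Σln y = 11.0700, Σln t·ln y = 14.1616.
Equations: 6.1995·k + 4.7875·ln C = 14.1616;  4.7875·k + 4·ln C = 11.0700.
Δ = 6.1995·4 − (4.7875)² = 1.8779; k = (14.1616·4 − 4.7875·11.0700)/1.8779 = 1.94295, ln C = (6.1995·11.0700 − 4.7875·14.1616)/1.8779 = 0.44204, so C = exp(0.44204) = 1.55588.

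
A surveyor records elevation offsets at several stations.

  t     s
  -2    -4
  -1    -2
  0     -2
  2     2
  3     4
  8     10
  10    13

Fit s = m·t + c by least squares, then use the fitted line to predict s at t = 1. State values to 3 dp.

ŝ = 0.382

Compute the Gram sums: Σt·t = 182, Σt = 20, Σ1 = 7.
Moment sums: Σt·s = 236, Σs = 21.
So AᵀA·[m, c]ᵀ = Aᵀs: [[182, 20]; [20, 7]]·[m, c]ᵀ = [236, 21]ᵀ.
Determinant 182·7 − 20² = 874.
m = (236·7 − 20·21)/874 = 616/437; c = (182·21 − 20·236)/874 = -449/437.
At t = 1: ŝ = (616/437)·(1) + (-449/437)·(1) = 167/437.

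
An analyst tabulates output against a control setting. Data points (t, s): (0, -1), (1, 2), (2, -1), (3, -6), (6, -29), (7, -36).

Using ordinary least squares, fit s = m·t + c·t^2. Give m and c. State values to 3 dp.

m = 0.881, c = -0.893

With design matrix X, XᵀX = [[99, 595]; [595, 3795]] and Xᵀs = [-444, -2864]ᵀ.
Eliminating c: 3795·(row 1) − 595·(row 2) gives 21680·m = 3795·(-444) − 595·(-2864) = 19100, so m = 955/1084.
Then c = ((-2864) − 595·(955/1084))/3795 = -4839/5420.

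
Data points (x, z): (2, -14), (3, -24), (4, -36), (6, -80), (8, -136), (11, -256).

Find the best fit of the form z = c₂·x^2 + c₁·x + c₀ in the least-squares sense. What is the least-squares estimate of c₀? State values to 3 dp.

Sums needed: Σx^2·x^2 = 20386, Σx^2·x = 2158, Σx^2 = 250, Σx·x = 250, Σx = 34, Σ1 = 6.
And Σx^2·z = -43408, Σx·z = -4628, Σz = -546.
Row-reducing yields c₂ = -3539/1650, c₁ = 1613/1650, c₀ = -1972/275.

c₀ = -7.171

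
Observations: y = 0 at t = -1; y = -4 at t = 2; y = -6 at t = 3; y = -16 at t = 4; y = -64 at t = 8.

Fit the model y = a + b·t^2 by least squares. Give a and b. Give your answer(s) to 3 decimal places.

Setting ∂/∂a … = 0 gives: 5·a + 94·b = -90;  94·a + 4450·b = -4422.
(Σ1 = 5, Σt^2 = 94, Σt^2·t^2 = 4450, Σy = -90, Σt^2·y = -4422.)
det = 5·4450 − 94² = 13414.
a = ((-90)·4450 − 94·(-4422))/13414 = 7584/6707; b = (5·(-4422) − 94·(-90))/13414 = -6825/6707.

a = 1.131, b = -1.018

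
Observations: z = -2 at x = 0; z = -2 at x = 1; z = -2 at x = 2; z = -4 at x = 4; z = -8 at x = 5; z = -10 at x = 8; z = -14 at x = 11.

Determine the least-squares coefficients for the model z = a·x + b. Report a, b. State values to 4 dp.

The normal equations are: 231·a + 31·b = -296;  31·a + 7·b = -42.
(Σx·x = 231, Σx = 31, Σ1 = 7, Σx·z = -296, Σz = -42.)
Determinant 231·7 − 31² = 656.
a = ((-296)·7 − 31·(-42))/656 = -385/328; b = (231·(-42) − 31·(-296))/656 = -263/328.

a = -1.1738, b = -0.8018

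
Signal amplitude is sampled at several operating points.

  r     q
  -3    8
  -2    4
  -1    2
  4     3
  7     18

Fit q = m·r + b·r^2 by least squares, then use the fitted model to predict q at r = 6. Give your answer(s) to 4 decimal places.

The normal equations are: 79·m + 371·b = 104;  371·m + 2755·b = 1020.
(Σr·r = 79, Σr·r^2 = 371, Σr^2·r^2 = 2755, Σr·q = 104, Σr^2·q = 1020.)
Eliminating b: 2755·(row 1) − 371·(row 2) gives 80004·m = 2755·104 − 371·1020 = -91900, so m = -22975/20001.
Then b = (1020 − 371·(-22975/20001))/2755 = 10499/20001.
At r = 6: q̂ = (-22975/20001)·(6) + (10499/20001)·(36) = 80038/6667.

q̂ = 12.0051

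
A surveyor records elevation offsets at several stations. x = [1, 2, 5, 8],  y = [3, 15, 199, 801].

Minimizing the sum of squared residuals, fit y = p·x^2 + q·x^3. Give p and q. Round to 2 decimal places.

Entries of MᵀM: Σx^2·x^2 = 4738, Σx^2·x^3 = 35926, Σx^3·x^3 = 277834.
For Mᵀy: Σx^2·y = 56302, Σx^3·y = 435110.
Determinant 4738·277834 − 35926² = 25700016.
p = (56302·277834 − 35926·435110)/25700016 = 1356001/3212502; q = (4738·435110 − 35926·56302)/25700016 = 211117/139674.

p = 0.42, q = 1.51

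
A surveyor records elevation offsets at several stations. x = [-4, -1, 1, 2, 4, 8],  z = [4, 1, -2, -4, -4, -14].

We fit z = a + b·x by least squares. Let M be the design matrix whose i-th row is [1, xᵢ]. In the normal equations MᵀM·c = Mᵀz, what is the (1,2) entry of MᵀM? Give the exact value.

10

Row 1 ↔ basis 1, column 2 ↔ basis x, so (MᵀM)_{1,2} = Σᵢ x = (1)·(-4) + (1)·(-1) + (1)·(1) + (1)·(2) + (1)·(4) + (1)·(8) = 10.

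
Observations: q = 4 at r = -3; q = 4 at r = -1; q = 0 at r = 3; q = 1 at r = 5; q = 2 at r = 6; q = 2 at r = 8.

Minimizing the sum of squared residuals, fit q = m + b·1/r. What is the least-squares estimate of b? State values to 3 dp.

With design matrix M, MᵀM = [[6, -61/120]; [-61/120, 2089/1600]] and Mᵀq = [13, -91/20]ᵀ.
Determinant 6·(2089/1600) − (-61/120)² = 21817/2880.
m = (13·(2089/1600) − (-61/120)·(-91/20))/(21817/2880) = 211107/109085; b = (6·(-91/20) − (-61/120)·13)/(21817/2880) = -59592/21817.

b = -2.731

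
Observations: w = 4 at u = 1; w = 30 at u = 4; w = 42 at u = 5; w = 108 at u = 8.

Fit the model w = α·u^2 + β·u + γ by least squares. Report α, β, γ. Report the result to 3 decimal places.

α = 1.667, β = -0.200, γ = 2.733

With design matrix X, XᵀX = [[4978, 702, 106]; [702, 106, 18]; [106, 18, 4]] and Xᵀw = [8446, 1198, 184]ᵀ.
Solving the 3×3 system (Gaussian elimination) gives α = 5/3, β = -1/5, γ = 41/15.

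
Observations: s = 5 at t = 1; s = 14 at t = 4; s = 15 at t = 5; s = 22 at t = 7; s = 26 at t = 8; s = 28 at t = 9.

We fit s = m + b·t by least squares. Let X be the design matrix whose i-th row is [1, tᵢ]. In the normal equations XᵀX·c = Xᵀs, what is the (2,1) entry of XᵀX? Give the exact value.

34

Row 2 ↔ basis t, column 1 ↔ basis 1, so (XᵀX)_{2,1} = Σᵢ t = (1)·(1) + (4)·(1) + (5)·(1) + (7)·(1) + (8)·(1) + (9)·(1) = 34.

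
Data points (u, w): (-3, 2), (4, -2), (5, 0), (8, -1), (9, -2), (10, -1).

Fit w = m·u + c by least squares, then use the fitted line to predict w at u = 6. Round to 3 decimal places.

Entries of AᵀA: Σu·u = 295, Σu = 33, Σ1 = 6.
For Aᵀw: Σu·w = -50, Σw = -4.
Determinant 295·6 − 33² = 681.
m = ((-50)·6 − 33·(-4))/681 = -56/227; c = (295·(-4) − 33·(-50))/681 = 470/681.
At u = 6: ŵ = (-56/227)·(6) + (470/681)·(1) = -538/681.

ŵ = -0.790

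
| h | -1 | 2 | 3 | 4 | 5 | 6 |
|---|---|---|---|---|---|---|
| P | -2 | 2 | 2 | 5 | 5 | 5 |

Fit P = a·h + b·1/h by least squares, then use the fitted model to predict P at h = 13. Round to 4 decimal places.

P̂ = 11.7068

Compute the Gram sums: Σh·h = 91, Σh·1/h = 6, Σ1/h·1/h = 5369/3600.
For AᵀP: Σh·P = 87, Σ1/h·P = 27/4.
AᵀA·[a, b]ᵀ = AᵀP becomes [[91, 6]; [6, 5369/3600]]·[a, b]ᵀ = [87, 27/4]ᵀ.
Δ = 91·(5369/3600) − 6² = 358979/3600.
a = (87·(5369/3600) − 6·(27/4))/(358979/3600) = 321303/358979; b = (91·(27/4) − 6·87)/(358979/3600) = 332100/358979.
At h = 13: P̂ = (321303/358979)·(13) + (332100/358979)·(1/13) = 54632307/4666727.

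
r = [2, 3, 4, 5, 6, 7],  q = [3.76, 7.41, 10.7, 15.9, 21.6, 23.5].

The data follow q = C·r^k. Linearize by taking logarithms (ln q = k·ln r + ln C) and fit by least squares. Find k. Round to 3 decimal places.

Linearized form: ln q = k·ln r + ln C. From the 6 transformed points,
Sums: Σln r = 8.5252, Σ(ln r)² = 13.1965, Σln q = 14.6935, Σln r·ln q = 22.5052.
Normal system: [[13.1965, 8.5252]; [8.5252, 6]]·[k, ln C]ᵀ = [22.5052, 14.6935]ᵀ.
Slope k = (n·Σln r·ln q − Σln r·Σln q)/(n·Σ(ln r)² − (Σln r)²) = (6·22.5052 − 8.5252·14.6935)/6.5005 = 1.50245; ln C = (Σln q − k·Σln r)/n = 0.31414.

k = 1.502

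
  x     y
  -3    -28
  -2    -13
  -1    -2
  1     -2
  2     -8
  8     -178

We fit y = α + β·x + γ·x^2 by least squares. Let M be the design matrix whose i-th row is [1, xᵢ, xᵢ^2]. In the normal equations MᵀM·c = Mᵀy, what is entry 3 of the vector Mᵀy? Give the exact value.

-11732

Entry 3 ↔ basis x^2, so (Mᵀy)_{3} = Σᵢ (x^2)·yᵢ = (9)·(-28) + (4)·(-13) + (1)·(-2) + (1)·(-2) + (4)·(-8) + (64)·(-178) = -11732.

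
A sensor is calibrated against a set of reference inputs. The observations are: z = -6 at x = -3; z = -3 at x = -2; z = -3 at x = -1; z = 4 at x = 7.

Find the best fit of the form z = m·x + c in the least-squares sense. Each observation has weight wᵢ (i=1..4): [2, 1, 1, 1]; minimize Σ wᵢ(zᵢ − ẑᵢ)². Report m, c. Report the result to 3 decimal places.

m = 0.947, c = -2.421

Compute the Gram sums: Σwᵢ·x·x = 72, Σwᵢ·x = -2, Σwᵢ·1 = 5.
And Σwᵢ·x·z = 73, Σwᵢ·z = -14.
MᵀWM·[m, c]ᵀ = MᵀWz becomes [[72, -2]; [-2, 5]]·[m, c]ᵀ = [73, -14]ᵀ.
Δ = 72·5 − (-2)² = 356.
m = (73·5 − (-2)·(-14))/356 = 337/356; c = (72·(-14) − (-2)·73)/356 = -431/178.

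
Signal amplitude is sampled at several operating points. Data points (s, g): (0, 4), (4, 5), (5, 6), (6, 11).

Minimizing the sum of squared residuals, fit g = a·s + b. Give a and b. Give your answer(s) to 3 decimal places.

The normal system AᵀA·[a, b]ᵀ = Aᵀg is [[77, 15]; [15, 4]]·[a, b]ᵀ = [116, 26]ᵀ.
Eliminating b: 4·(row 1) − 15·(row 2) gives 83·a = 4·116 − 15·26 = 74, so a = 74/83.
Then b = (26 − 15·(74/83))/4 = 262/83.

a = 0.892, b = 3.157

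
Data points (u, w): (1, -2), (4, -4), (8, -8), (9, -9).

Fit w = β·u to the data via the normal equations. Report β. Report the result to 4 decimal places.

β = -1.0062

The normal equations are: 162·β = -163.
(Σu·u = 162, Σu·w = -163.)
Hence β = -163 / 162 ≈ -1.00617.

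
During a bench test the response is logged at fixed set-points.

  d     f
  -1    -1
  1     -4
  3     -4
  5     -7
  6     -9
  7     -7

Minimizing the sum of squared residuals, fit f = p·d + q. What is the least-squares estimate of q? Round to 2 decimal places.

q = -2.31

Normal-equation sums: Σd·d = 121, Σd = 21, Σ1 = 6.
Moment sums: Σd·f = -153, Σf = -32.
det = 121·6 − 21² = 285.
p = ((-153)·6 − 21·(-32))/285 = -82/95; q = (121·(-32) − 21·(-153))/285 = -659/285.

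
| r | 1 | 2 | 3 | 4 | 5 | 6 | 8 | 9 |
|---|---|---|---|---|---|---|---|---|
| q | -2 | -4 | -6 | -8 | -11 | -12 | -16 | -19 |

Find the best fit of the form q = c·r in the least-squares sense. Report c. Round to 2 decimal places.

AᵀA·[c]ᵀ = Aᵀq reads: 236·c = -486.
Hence c = -486 / 236 ≈ -2.05932.

c = -2.06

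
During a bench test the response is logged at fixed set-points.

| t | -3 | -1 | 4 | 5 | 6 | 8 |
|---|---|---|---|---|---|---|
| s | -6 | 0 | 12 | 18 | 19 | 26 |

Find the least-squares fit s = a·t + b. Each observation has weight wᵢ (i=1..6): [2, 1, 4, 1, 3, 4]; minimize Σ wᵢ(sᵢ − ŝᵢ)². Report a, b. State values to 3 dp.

a = 2.889, b = 2.008

With design matrix X, XᵀWX = [[472, 64]; [64, 15]] and XᵀWs = [1492, 215]ᵀ.
Eliminating b: 15·(row 1) − 64·(row 2) gives 2984·a = 15·1492 − 64·215 = 8620, so a = 2155/746.
Then b = (215 − 64·(2155/746))/15 = 749/373.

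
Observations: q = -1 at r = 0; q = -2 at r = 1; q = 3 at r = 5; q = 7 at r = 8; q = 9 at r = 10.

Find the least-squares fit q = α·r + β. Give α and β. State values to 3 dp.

α = 1.099, β = -2.075

Compute the Gram sums: Σr·r = 190, Σr = 24, Σ1 = 5.
And Σr·q = 159, Σq = 16.
So AᵀA·[α, β]ᵀ = Aᵀq: [[190, 24]; [24, 5]]·[α, β]ᵀ = [159, 16]ᵀ.
det = 190·5 − 24² = 374.
α = (159·5 − 24·16)/374 = 411/374; β = (190·16 − 24·159)/374 = -388/187.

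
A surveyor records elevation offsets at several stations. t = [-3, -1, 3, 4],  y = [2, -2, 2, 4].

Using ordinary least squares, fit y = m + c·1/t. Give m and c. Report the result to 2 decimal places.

With design matrix A, AᵀA = [[4, -3/4]; [-3/4, 185/144]] and Aᵀy = [6, 3]ᵀ.
Δ = 4·(185/144) − (-3/4)² = 659/144.
m = (6·(185/144) − (-3/4)·3)/(659/144) = 1434/659; c = (4·3 − (-3/4)·6)/(659/144) = 2376/659.

m = 2.18, c = 3.61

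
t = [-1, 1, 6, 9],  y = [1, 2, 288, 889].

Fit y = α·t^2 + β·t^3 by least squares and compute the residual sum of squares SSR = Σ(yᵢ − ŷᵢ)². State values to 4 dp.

SSR = 1.0801

Normal-equation sums: Σt^2·t^2 = 7859, Σt^2·t^3 = 66825, Σt^3·t^3 = 578099.
Moment sums: Σt^2·y = 82380, Σt^3·y = 710290.
Δ = 7859·578099 − 66825² = 77699416.
α = (82380·578099 − 66825·710290)/77699416 = 79333185/38849708; β = (7859·710290 − 66825·82380)/77699416 = 38562805/38849708.
Residuals: -480168/9712427, -20098287/19424854, 788841/9712427, -441209/19424854; SSR = 20980705/19424854.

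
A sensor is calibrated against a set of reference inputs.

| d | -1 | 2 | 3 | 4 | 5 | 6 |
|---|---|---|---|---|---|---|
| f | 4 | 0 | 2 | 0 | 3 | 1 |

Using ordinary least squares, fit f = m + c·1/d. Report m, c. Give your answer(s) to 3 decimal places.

Forming AᵀA = [[6, 9/20]; [9/20, 5369/3600]] and Aᵀf = [10, -77/30]ᵀ gives AᵀA·[m, c]ᵀ = Aᵀf.
Δ = 6·(5369/3600) − (9/20)² = 2099/240.
m = (10·(5369/3600) − (9/20)·(-77/30))/(2099/240) = 57848/31485; c = (6·(-77/30) − (9/20)·10)/(2099/240) = -4776/2099.

m = 1.837, c = -2.275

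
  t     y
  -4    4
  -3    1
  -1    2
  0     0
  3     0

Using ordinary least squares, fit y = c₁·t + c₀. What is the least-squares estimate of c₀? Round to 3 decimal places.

Setting ∂/∂c₁ … = 0 gives: 35·c₁ + (-5)·c₀ = -21;  (-5)·c₁ + 5·c₀ = 7.
Determinant 35·5 − (-5)² = 150.
c₁ = ((-21)·5 − (-5)·7)/150 = -7/15; c₀ = (35·7 − (-5)·(-21))/150 = 14/15.

c₀ = 0.933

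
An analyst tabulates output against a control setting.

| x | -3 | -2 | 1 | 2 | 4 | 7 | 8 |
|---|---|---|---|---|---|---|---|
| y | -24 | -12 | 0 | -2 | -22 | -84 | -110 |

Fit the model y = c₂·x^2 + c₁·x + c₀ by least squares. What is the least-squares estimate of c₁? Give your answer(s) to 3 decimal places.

c₁ = 2.252

Forming MᵀM = [[6867, 893, 147]; [893, 147, 17]; [147, 17, 7]] and Mᵀy = [-11780, -1464, -254]ᵀ gives MᵀM·[c₂, c₁, c₀]ᵀ = Mᵀy.
Inverting the 3×3 Gram matrix, [c₂, c₁, c₀]ᵀ = [-198945/98266, 31607/14038, 37437/49133]ᵀ.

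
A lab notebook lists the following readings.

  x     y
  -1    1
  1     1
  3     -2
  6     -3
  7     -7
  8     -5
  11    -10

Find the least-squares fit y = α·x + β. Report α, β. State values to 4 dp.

From the data, Σx·x = 281, Σx = 35, Σ1 = 7.
For Mᵀy: Σx·y = -223, Σy = -25.
MᵀM·[α, β]ᵀ = Mᵀy becomes [[281, 35]; [35, 7]]·[α, β]ᵀ = [-223, -25]ᵀ.
Determinant 281·7 − 35² = 742.
α = ((-223)·7 − 35·(-25))/742 = -49/53; β = (281·(-25) − 35·(-223))/742 = 390/371.

α = -0.9245, β = 1.0512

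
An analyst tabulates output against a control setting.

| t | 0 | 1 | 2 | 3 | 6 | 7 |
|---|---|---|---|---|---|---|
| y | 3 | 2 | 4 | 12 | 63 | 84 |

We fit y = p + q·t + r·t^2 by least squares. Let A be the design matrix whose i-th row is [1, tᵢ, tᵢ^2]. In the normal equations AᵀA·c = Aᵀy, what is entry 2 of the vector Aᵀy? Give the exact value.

1012

Entry 2 ↔ basis t, so (Aᵀy)_{2} = Σᵢ (t)·yᵢ = (0)·(3) + (1)·(2) + (2)·(4) + (3)·(12) + (6)·(63) + (7)·(84) = 1012.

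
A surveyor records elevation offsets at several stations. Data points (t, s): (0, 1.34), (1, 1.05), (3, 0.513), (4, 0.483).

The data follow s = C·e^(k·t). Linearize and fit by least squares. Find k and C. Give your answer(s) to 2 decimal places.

Taking logs, ln s = k·t + ln C, so regress ln s on t.
XᵀX = [[26.0000, 8.0000]; [8.0000, 4]], rhs = [-4.8646, -1.0538]ᵀ  (here Σt = 8.0000, Σ(t)² = 26.0000, Σln s = -1.0538, Σt·ln s = -4.8646).
Slope k = (n·Σt·ln s − Σt·Σln s)/(n·Σ(t)² − (Σt)²) = (4·-4.8646 − 8.0000·-1.0538)/40.0000 = -0.27571; ln C = (Σln s − k·Σt)/n = 0.28798, so C = exp(0.28798) = 1.33373.

k = -0.28, C = 1.33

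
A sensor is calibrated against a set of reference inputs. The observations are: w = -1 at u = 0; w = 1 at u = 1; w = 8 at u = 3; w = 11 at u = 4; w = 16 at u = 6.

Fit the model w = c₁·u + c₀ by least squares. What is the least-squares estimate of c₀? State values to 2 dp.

From the data, Σu·u = 62, Σu = 14, Σ1 = 5.
For Mᵀw: Σu·w = 165, Σw = 35.
det = 62·5 − 14² = 114.
c₁ = (165·5 − 14·35)/114 = 335/114; c₀ = (62·35 − 14·165)/114 = -70/57.

c₀ = -1.23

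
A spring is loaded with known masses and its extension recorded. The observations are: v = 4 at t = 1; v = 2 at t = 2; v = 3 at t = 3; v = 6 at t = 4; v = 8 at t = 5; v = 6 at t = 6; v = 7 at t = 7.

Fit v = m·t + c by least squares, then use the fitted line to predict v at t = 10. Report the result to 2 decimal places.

Entries of XᵀX: Σt·t = 140, Σt = 28, Σ1 = 7.
For Xᵀv: Σt·v = 166, Σv = 36.
Normal equations: [[140, 28]; [28, 7]]·[m, c]ᵀ = [166, 36]ᵀ.
Δ = 140·7 − 28² = 196.
m = (166·7 − 28·36)/196 = 11/14; c = (140·36 − 28·166)/196 = 2.
At t = 10: v̂ = (11/14)·(10) + (2)·(1) = 69/7.

v̂ = 9.86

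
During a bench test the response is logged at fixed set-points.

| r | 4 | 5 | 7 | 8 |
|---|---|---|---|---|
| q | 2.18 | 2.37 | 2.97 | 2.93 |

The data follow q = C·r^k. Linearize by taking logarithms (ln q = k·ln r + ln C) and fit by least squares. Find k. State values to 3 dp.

With ln qᵢ as the transformed response and ln rᵢ as the regressor:
AᵀA = [[12.6227, 7.0211]; [7.0211, 4]], rhs = [6.8228, 3.8058]ᵀ  (here Σln r = 7.0211, Σ(ln r)² = 12.6227, Σln q = 3.8058, Σln r·ln q = 6.8228).
Δ = 12.6227·4 − (7.0211)² = 1.1954; k = (6.8228·4 − 7.0211·3.8058)/1.1954 = 0.47723, ln C = (12.6227·3.8058 − 7.0211·6.8228)/1.1954 = 0.11378.

k = 0.477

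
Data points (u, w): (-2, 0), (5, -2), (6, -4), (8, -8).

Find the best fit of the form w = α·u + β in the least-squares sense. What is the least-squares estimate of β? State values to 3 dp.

The normal system MᵀM·[α, β]ᵀ = Mᵀw is [[129, 17]; [17, 4]]·[α, β]ᵀ = [-98, -14]ᵀ.
Determinant 129·4 − 17² = 227.
α = ((-98)·4 − 17·(-14))/227 = -154/227; β = (129·(-14) − 17·(-98))/227 = -140/227.

β = -0.617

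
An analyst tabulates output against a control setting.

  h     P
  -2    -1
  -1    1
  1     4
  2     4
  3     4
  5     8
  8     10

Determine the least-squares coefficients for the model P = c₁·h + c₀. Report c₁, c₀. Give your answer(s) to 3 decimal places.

From the data, Σh·h = 108, Σh = 16, Σ1 = 7.
Right-hand side: Σh·P = 145, ΣP = 30.
Determinant 108·7 − 16² = 500.
c₁ = (145·7 − 16·30)/500 = 107/100; c₀ = (108·30 − 16·145)/500 = 46/25.

c₁ = 1.070, c₀ = 1.840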